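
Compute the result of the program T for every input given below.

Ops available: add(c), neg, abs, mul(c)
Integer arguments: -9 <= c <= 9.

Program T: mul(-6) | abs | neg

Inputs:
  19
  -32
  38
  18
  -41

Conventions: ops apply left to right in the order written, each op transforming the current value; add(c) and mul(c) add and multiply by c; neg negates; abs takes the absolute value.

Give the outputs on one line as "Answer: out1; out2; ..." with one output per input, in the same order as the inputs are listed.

-114; -192; -228; -108; -246

Execution, op by op:
  19 -> -114 -> 114 -> -114
  -32 -> 192 -> 192 -> -192
  38 -> -228 -> 228 -> -228
  18 -> -108 -> 108 -> -108
  -41 -> 246 -> 246 -> -246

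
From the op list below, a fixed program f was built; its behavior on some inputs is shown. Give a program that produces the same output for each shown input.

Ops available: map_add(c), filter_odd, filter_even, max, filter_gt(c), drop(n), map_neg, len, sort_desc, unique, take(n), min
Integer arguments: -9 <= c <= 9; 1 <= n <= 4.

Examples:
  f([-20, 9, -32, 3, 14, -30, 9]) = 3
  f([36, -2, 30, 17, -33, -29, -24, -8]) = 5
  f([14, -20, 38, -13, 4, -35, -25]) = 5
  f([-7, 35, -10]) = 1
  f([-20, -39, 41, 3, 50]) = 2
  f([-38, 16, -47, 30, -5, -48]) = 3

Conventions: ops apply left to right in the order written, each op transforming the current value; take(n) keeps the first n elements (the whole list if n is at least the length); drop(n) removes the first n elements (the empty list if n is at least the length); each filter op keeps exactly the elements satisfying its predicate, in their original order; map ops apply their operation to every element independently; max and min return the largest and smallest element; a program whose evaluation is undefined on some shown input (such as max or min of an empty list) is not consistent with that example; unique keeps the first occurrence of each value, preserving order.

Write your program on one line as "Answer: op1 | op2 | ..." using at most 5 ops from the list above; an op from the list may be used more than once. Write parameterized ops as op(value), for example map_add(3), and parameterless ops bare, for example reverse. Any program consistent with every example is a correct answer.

drop(1) | map_neg | filter_gt(-7) | len

Check, running the answer program on each example:
  [-20, 9, -32, 3, 14, -30, 9] -> [9, -32, 3, 14, -30, 9] -> [-9, 32, -3, -14, 30, -9] -> [32, -3, 30] -> 3
  [36, -2, 30, 17, -33, -29, -24, -8] -> [-2, 30, 17, -33, -29, -24, -8] -> [2, -30, -17, 33, 29, 24, 8] -> [2, 33, 29, 24, 8] -> 5
  [14, -20, 38, -13, 4, -35, -25] -> [-20, 38, -13, 4, -35, -25] -> [20, -38, 13, -4, 35, 25] -> [20, 13, -4, 35, 25] -> 5
  [-7, 35, -10] -> [35, -10] -> [-35, 10] -> [10] -> 1
  [-20, -39, 41, 3, 50] -> [-39, 41, 3, 50] -> [39, -41, -3, -50] -> [39, -3] -> 2
  [-38, 16, -47, 30, -5, -48] -> [16, -47, 30, -5, -48] -> [-16, 47, -30, 5, 48] -> [47, 5, 48] -> 3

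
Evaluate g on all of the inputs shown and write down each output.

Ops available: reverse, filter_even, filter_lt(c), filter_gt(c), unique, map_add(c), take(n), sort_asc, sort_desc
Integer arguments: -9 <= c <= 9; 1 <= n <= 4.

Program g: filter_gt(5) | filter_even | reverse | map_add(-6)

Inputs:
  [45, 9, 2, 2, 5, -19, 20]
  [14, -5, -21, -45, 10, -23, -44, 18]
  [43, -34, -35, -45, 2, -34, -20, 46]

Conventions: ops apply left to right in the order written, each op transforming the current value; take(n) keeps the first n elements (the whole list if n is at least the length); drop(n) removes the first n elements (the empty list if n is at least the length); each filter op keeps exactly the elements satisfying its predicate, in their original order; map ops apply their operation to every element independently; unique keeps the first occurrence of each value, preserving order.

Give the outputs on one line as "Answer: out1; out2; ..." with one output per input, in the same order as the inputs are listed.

[14]; [12, 4, 8]; [40]

Execution, op by op:
  [45, 9, 2, 2, 5, -19, 20] -> [45, 9, 20] -> [20] -> [20] -> [14]
  [14, -5, -21, -45, 10, -23, -44, 18] -> [14, 10, 18] -> [14, 10, 18] -> [18, 10, 14] -> [12, 4, 8]
  [43, -34, -35, -45, 2, -34, -20, 46] -> [43, 46] -> [46] -> [46] -> [40]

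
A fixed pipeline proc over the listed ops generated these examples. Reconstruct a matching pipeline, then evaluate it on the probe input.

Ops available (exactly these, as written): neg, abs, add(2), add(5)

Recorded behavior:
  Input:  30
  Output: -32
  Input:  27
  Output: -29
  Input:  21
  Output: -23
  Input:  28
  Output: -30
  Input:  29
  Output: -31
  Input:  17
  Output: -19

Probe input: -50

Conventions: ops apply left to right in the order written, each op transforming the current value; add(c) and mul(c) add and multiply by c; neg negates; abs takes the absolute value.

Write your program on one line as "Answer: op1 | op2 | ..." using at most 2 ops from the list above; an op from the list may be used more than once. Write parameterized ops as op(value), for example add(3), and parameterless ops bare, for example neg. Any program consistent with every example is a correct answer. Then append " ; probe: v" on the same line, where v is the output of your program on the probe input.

add(2) | neg ; probe: 48

Check, running the answer program on each example:
  30 -> 32 -> -32
  27 -> 29 -> -29
  21 -> 23 -> -23
  28 -> 30 -> -30
  29 -> 31 -> -31
  17 -> 19 -> -19
  probe: -50 -> -48 -> 48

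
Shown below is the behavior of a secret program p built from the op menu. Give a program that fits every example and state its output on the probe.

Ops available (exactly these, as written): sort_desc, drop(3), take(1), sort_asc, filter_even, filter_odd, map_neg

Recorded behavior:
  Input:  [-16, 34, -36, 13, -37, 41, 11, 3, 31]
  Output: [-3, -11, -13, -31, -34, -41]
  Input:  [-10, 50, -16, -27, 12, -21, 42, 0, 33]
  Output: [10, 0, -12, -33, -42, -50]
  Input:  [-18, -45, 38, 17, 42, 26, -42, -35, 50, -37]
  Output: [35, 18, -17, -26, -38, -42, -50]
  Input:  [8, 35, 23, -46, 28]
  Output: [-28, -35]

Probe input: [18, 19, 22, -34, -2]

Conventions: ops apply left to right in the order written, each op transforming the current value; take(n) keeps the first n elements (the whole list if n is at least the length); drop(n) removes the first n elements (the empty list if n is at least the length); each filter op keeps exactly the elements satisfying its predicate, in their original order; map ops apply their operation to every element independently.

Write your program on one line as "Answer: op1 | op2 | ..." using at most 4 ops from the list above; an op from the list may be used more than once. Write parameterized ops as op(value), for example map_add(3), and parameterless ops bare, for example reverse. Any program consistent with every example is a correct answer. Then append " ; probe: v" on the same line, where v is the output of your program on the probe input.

map_neg | sort_desc | drop(3) ; probe: [-19, -22]

Check, running the answer program on each example:
  [-16, 34, -36, 13, -37, 41, 11, 3, 31] -> [16, -34, 36, -13, 37, -41, -11, -3, -31] -> [37, 36, 16, -3, -11, -13, -31, -34, -41] -> [-3, -11, -13, -31, -34, -41]
  [-10, 50, -16, -27, 12, -21, 42, 0, 33] -> [10, -50, 16, 27, -12, 21, -42, 0, -33] -> [27, 21, 16, 10, 0, -12, -33, -42, -50] -> [10, 0, -12, -33, -42, -50]
  [-18, -45, 38, 17, 42, 26, -42, -35, 50, -37] -> [18, 45, -38, -17, -42, -26, 42, 35, -50, 37] -> [45, 42, 37, 35, 18, -17, -26, -38, -42, -50] -> [35, 18, -17, -26, -38, -42, -50]
  [8, 35, 23, -46, 28] -> [-8, -35, -23, 46, -28] -> [46, -8, -23, -28, -35] -> [-28, -35]
  probe: [18, 19, 22, -34, -2] -> [-18, -19, -22, 34, 2] -> [34, 2, -18, -19, -22] -> [-19, -22]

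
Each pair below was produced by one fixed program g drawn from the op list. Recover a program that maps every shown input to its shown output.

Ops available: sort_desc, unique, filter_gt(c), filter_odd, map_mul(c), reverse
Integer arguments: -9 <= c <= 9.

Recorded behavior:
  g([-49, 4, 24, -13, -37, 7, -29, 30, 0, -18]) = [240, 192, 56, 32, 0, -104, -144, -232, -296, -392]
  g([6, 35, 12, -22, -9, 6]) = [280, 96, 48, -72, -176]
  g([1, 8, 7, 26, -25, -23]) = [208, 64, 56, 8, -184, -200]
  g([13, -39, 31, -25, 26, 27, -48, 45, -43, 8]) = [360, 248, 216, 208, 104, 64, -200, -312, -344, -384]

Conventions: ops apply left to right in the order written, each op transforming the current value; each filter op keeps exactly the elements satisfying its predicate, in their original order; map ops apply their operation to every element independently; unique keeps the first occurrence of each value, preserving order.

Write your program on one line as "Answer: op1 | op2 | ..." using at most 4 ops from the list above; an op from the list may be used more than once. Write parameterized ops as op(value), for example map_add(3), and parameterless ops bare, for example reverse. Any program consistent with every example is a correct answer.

reverse | unique | sort_desc | map_mul(8)

Check, running the answer program on each example:
  [-49, 4, 24, -13, -37, 7, -29, 30, 0, -18] -> [-18, 0, 30, -29, 7, -37, -13, 24, 4, -49] -> [-18, 0, 30, -29, 7, -37, -13, 24, 4, -49] -> [30, 24, 7, 4, 0, -13, -18, -29, -37, -49] -> [240, 192, 56, 32, 0, -104, -144, -232, -296, -392]
  [6, 35, 12, -22, -9, 6] -> [6, -9, -22, 12, 35, 6] -> [6, -9, -22, 12, 35] -> [35, 12, 6, -9, -22] -> [280, 96, 48, -72, -176]
  [1, 8, 7, 26, -25, -23] -> [-23, -25, 26, 7, 8, 1] -> [-23, -25, 26, 7, 8, 1] -> [26, 8, 7, 1, -23, -25] -> [208, 64, 56, 8, -184, -200]
  [13, -39, 31, -25, 26, 27, -48, 45, -43, 8] -> [8, -43, 45, -48, 27, 26, -25, 31, -39, 13] -> [8, -43, 45, -48, 27, 26, -25, 31, -39, 13] -> [45, 31, 27, 26, 13, 8, -25, -39, -43, -48] -> [360, 248, 216, 208, 104, 64, -200, -312, -344, -384]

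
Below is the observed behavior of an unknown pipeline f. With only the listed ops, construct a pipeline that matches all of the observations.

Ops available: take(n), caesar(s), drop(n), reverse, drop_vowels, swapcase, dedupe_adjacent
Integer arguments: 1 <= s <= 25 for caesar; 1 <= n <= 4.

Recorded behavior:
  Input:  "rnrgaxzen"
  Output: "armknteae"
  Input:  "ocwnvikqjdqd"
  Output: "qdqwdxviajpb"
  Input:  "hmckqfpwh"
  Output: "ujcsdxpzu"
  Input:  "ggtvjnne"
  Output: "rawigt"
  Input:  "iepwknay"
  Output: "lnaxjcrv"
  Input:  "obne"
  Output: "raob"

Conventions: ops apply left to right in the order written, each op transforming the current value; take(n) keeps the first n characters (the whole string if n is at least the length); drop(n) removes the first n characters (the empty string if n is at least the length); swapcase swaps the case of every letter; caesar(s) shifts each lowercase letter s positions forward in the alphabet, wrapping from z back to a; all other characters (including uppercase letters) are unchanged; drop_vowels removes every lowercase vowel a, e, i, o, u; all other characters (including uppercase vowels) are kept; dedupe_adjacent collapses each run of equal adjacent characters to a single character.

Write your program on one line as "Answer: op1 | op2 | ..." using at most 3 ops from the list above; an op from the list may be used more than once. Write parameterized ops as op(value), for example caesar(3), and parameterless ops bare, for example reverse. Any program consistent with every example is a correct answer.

dedupe_adjacent | caesar(13) | reverse

Check, running the answer program on each example:
  "rnrgaxzen" -> "rnrgaxzen" -> "eaetnkmra" -> "armknteae"
  "ocwnvikqjdqd" -> "ocwnvikqjdqd" -> "bpjaivxdwqdq" -> "qdqwdxviajpb"
  "hmckqfpwh" -> "hmckqfpwh" -> "uzpxdscju" -> "ujcsdxpzu"
  "ggtvjnne" -> "gtvjne" -> "tgiwar" -> "rawigt"
  "iepwknay" -> "iepwknay" -> "vrcjxanl" -> "lnaxjcrv"
  "obne" -> "obne" -> "boar" -> "raob"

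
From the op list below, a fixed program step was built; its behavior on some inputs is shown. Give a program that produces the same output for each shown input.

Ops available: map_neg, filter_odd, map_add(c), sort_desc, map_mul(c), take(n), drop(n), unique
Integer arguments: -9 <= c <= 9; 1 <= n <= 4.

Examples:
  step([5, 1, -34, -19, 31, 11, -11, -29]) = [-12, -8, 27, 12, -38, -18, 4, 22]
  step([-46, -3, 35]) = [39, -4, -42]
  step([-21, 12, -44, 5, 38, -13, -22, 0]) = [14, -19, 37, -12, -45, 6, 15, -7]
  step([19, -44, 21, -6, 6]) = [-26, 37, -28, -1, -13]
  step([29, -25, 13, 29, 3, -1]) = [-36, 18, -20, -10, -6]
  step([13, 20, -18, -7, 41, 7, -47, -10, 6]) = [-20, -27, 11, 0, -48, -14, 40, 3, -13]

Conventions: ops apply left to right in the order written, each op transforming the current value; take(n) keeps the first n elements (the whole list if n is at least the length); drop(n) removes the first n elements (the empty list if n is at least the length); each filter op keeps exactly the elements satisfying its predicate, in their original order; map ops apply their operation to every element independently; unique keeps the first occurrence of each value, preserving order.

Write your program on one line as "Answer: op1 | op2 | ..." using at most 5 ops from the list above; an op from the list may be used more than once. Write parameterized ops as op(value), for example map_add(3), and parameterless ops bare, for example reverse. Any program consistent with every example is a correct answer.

map_add(1) | map_add(6) | unique | map_neg

Check, running the answer program on each example:
  [5, 1, -34, -19, 31, 11, -11, -29] -> [6, 2, -33, -18, 32, 12, -10, -28] -> [12, 8, -27, -12, 38, 18, -4, -22] -> [12, 8, -27, -12, 38, 18, -4, -22] -> [-12, -8, 27, 12, -38, -18, 4, 22]
  [-46, -3, 35] -> [-45, -2, 36] -> [-39, 4, 42] -> [-39, 4, 42] -> [39, -4, -42]
  [-21, 12, -44, 5, 38, -13, -22, 0] -> [-20, 13, -43, 6, 39, -12, -21, 1] -> [-14, 19, -37, 12, 45, -6, -15, 7] -> [-14, 19, -37, 12, 45, -6, -15, 7] -> [14, -19, 37, -12, -45, 6, 15, -7]
  [19, -44, 21, -6, 6] -> [20, -43, 22, -5, 7] -> [26, -37, 28, 1, 13] -> [26, -37, 28, 1, 13] -> [-26, 37, -28, -1, -13]
  [29, -25, 13, 29, 3, -1] -> [30, -24, 14, 30, 4, 0] -> [36, -18, 20, 36, 10, 6] -> [36, -18, 20, 10, 6] -> [-36, 18, -20, -10, -6]
  [13, 20, -18, -7, 41, 7, -47, -10, 6] -> [14, 21, -17, -6, 42, 8, -46, -9, 7] -> [20, 27, -11, 0, 48, 14, -40, -3, 13] -> [20, 27, -11, 0, 48, 14, -40, -3, 13] -> [-20, -27, 11, 0, -48, -14, 40, 3, -13]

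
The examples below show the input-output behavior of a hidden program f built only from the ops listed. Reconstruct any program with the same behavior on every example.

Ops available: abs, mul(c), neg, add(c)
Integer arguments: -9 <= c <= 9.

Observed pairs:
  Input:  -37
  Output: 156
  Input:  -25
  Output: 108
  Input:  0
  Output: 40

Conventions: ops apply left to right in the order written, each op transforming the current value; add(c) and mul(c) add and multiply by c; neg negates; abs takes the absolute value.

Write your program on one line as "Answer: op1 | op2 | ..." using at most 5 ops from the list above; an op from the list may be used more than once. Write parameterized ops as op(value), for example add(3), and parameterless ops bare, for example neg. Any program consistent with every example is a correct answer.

add(4) | abs | add(6) | mul(4)

Check, running the answer program on each example:
  -37 -> -33 -> 33 -> 39 -> 156
  -25 -> -21 -> 21 -> 27 -> 108
  0 -> 4 -> 4 -> 10 -> 40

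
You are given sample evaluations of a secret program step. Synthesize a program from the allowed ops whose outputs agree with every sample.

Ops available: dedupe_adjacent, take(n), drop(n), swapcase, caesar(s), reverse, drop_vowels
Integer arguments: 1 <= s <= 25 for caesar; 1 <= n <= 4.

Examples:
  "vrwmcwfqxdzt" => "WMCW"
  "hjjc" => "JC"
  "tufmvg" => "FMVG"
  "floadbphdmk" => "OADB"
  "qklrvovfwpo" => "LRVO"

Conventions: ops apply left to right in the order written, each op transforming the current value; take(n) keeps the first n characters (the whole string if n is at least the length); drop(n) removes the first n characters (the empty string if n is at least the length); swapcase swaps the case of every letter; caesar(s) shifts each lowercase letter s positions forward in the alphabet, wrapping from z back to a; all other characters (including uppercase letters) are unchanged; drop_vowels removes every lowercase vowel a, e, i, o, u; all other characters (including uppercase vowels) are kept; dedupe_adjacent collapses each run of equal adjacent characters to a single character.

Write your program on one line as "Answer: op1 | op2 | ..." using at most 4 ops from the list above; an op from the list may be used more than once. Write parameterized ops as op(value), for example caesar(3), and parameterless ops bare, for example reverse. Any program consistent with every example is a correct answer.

drop(2) | swapcase | take(4)

Check, running the answer program on each example:
  "vrwmcwfqxdzt" -> "wmcwfqxdzt" -> "WMCWFQXDZT" -> "WMCW"
  "hjjc" -> "jc" -> "JC" -> "JC"
  "tufmvg" -> "fmvg" -> "FMVG" -> "FMVG"
  "floadbphdmk" -> "oadbphdmk" -> "OADBPHDMK" -> "OADB"
  "qklrvovfwpo" -> "lrvovfwpo" -> "LRVOVFWPO" -> "LRVO"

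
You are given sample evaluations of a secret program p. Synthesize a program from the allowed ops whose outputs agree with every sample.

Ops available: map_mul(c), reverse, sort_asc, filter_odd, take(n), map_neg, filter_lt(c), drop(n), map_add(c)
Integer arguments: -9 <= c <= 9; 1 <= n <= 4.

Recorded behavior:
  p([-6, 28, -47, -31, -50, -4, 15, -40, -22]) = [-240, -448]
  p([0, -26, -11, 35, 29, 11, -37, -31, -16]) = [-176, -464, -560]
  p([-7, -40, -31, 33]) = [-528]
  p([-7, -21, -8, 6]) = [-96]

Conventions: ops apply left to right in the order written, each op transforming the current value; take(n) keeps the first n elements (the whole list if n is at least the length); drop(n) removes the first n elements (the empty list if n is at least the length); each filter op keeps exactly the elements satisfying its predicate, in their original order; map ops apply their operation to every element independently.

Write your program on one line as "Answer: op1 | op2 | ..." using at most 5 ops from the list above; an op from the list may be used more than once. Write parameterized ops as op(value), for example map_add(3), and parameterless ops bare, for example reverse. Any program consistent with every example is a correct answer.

sort_asc | map_mul(-8) | filter_lt(0) | map_mul(2)

Check, running the answer program on each example:
  [-6, 28, -47, -31, -50, -4, 15, -40, -22] -> [-50, -47, -40, -31, -22, -6, -4, 15, 28] -> [400, 376, 320, 248, 176, 48, 32, -120, -224] -> [-120, -224] -> [-240, -448]
  [0, -26, -11, 35, 29, 11, -37, -31, -16] -> [-37, -31, -26, -16, -11, 0, 11, 29, 35] -> [296, 248, 208, 128, 88, 0, -88, -232, -280] -> [-88, -232, -280] -> [-176, -464, -560]
  [-7, -40, -31, 33] -> [-40, -31, -7, 33] -> [320, 248, 56, -264] -> [-264] -> [-528]
  [-7, -21, -8, 6] -> [-21, -8, -7, 6] -> [168, 64, 56, -48] -> [-48] -> [-96]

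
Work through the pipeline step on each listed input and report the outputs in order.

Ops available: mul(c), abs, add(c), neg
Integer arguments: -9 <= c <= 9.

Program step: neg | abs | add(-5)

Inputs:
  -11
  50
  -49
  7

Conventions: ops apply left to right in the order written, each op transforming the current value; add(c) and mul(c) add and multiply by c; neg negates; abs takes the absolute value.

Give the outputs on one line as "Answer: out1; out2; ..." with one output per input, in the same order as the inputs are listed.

6; 45; 44; 2

Execution, op by op:
  -11 -> 11 -> 11 -> 6
  50 -> -50 -> 50 -> 45
  -49 -> 49 -> 49 -> 44
  7 -> -7 -> 7 -> 2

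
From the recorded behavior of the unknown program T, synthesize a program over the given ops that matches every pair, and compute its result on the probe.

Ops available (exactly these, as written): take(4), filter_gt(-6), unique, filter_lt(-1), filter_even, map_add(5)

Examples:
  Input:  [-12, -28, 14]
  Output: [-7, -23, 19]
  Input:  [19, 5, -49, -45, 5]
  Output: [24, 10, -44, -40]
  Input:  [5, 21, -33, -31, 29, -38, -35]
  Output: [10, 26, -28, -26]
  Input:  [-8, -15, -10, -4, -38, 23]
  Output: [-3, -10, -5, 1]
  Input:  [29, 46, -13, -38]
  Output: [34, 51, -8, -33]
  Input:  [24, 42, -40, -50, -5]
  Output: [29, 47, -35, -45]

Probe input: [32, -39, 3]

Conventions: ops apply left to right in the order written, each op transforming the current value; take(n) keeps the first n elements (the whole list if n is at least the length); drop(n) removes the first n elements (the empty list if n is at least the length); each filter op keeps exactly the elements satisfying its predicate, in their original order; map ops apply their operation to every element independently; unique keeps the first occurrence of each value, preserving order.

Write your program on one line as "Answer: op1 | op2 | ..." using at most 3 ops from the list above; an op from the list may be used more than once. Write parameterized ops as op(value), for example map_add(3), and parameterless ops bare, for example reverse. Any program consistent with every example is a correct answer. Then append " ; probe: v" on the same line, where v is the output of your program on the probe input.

take(4) | map_add(5) ; probe: [37, -34, 8]

Check, running the answer program on each example:
  [-12, -28, 14] -> [-12, -28, 14] -> [-7, -23, 19]
  [19, 5, -49, -45, 5] -> [19, 5, -49, -45] -> [24, 10, -44, -40]
  [5, 21, -33, -31, 29, -38, -35] -> [5, 21, -33, -31] -> [10, 26, -28, -26]
  [-8, -15, -10, -4, -38, 23] -> [-8, -15, -10, -4] -> [-3, -10, -5, 1]
  [29, 46, -13, -38] -> [29, 46, -13, -38] -> [34, 51, -8, -33]
  [24, 42, -40, -50, -5] -> [24, 42, -40, -50] -> [29, 47, -35, -45]
  probe: [32, -39, 3] -> [32, -39, 3] -> [37, -34, 8]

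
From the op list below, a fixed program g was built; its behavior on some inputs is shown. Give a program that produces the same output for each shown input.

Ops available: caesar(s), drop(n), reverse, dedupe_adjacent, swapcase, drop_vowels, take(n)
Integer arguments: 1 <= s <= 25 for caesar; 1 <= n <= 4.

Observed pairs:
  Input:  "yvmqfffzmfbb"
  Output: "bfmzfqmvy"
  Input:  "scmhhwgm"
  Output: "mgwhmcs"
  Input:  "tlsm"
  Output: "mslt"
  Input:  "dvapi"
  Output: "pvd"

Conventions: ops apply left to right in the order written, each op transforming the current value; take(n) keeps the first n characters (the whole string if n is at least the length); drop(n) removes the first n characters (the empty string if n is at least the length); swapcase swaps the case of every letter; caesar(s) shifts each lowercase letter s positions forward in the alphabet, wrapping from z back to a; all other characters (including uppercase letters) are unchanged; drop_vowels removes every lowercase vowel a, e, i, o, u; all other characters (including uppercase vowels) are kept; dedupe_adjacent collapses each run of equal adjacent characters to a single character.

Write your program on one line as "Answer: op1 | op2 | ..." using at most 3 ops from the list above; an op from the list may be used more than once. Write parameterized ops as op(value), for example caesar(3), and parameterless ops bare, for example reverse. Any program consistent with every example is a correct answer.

reverse | drop_vowels | dedupe_adjacent

Check, running the answer program on each example:
  "yvmqfffzmfbb" -> "bbfmzfffqmvy" -> "bbfmzfffqmvy" -> "bfmzfqmvy"
  "scmhhwgm" -> "mgwhhmcs" -> "mgwhhmcs" -> "mgwhmcs"
  "tlsm" -> "mslt" -> "mslt" -> "mslt"
  "dvapi" -> "ipavd" -> "pvd" -> "pvd"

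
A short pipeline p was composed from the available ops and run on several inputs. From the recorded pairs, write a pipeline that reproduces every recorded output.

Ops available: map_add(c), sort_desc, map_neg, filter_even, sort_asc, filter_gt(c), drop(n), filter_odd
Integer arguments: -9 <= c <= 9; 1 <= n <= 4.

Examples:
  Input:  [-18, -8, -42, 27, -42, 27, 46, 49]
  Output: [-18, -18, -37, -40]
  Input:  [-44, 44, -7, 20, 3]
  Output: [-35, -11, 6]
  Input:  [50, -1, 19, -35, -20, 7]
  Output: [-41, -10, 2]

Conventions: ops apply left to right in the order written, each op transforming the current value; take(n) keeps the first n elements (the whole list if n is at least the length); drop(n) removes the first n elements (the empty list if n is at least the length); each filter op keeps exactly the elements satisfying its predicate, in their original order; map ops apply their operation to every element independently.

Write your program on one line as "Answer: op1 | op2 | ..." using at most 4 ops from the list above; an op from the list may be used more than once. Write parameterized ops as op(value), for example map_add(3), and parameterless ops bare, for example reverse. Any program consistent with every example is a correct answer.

filter_gt(1) | map_neg | map_add(9)

Check, running the answer program on each example:
  [-18, -8, -42, 27, -42, 27, 46, 49] -> [27, 27, 46, 49] -> [-27, -27, -46, -49] -> [-18, -18, -37, -40]
  [-44, 44, -7, 20, 3] -> [44, 20, 3] -> [-44, -20, -3] -> [-35, -11, 6]
  [50, -1, 19, -35, -20, 7] -> [50, 19, 7] -> [-50, -19, -7] -> [-41, -10, 2]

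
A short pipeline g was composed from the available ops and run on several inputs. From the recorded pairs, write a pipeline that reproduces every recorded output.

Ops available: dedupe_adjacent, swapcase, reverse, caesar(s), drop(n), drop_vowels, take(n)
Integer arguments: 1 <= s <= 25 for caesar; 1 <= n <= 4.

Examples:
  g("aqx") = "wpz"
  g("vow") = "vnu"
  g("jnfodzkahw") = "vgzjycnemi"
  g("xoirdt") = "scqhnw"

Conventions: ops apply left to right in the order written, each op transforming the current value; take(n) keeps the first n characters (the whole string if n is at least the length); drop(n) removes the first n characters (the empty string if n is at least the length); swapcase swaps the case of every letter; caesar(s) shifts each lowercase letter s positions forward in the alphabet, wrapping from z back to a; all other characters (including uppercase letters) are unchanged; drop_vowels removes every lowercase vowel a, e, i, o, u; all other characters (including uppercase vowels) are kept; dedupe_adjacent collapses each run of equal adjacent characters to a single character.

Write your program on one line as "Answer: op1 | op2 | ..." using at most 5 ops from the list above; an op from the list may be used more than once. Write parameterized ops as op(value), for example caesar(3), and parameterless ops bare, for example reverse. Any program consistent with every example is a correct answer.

caesar(25) | swapcase | reverse | swapcase

Check, running the answer program on each example:
  "aqx" -> "zpw" -> "ZPW" -> "WPZ" -> "wpz"
  "vow" -> "unv" -> "UNV" -> "VNU" -> "vnu"
  "jnfodzkahw" -> "imencyjzgv" -> "IMENCYJZGV" -> "VGZJYCNEMI" -> "vgzjycnemi"
  "xoirdt" -> "wnhqcs" -> "WNHQCS" -> "SCQHNW" -> "scqhnw"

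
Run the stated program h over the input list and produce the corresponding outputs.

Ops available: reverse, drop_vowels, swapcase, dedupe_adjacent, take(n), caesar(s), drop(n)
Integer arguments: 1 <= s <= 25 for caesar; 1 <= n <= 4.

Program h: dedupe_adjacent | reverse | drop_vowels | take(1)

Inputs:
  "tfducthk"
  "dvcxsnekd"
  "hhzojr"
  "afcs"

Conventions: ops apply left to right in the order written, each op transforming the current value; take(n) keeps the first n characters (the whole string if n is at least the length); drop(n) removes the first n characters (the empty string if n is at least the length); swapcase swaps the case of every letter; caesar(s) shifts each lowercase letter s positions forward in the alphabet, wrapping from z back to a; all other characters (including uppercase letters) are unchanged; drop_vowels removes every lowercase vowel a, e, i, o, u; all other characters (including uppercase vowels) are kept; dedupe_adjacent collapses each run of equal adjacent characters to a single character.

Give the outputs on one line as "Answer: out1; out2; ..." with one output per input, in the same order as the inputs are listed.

"k"; "d"; "r"; "s"

Execution, op by op:
  "tfducthk" -> "tfducthk" -> "khtcudft" -> "khtcdft" -> "k"
  "dvcxsnekd" -> "dvcxsnekd" -> "dkensxcvd" -> "dknsxcvd" -> "d"
  "hhzojr" -> "hzojr" -> "rjozh" -> "rjzh" -> "r"
  "afcs" -> "afcs" -> "scfa" -> "scf" -> "s"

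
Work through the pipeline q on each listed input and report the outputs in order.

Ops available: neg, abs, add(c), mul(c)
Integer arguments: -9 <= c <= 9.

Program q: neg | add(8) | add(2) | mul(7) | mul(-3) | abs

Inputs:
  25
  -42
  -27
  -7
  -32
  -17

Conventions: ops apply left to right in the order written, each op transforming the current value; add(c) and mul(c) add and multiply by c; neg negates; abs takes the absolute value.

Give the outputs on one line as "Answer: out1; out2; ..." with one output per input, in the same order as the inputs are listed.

Execution, op by op:
  25 -> -25 -> -17 -> -15 -> -105 -> 315 -> 315
  -42 -> 42 -> 50 -> 52 -> 364 -> -1092 -> 1092
  -27 -> 27 -> 35 -> 37 -> 259 -> -777 -> 777
  -7 -> 7 -> 15 -> 17 -> 119 -> -357 -> 357
  -32 -> 32 -> 40 -> 42 -> 294 -> -882 -> 882
  -17 -> 17 -> 25 -> 27 -> 189 -> -567 -> 567

315; 1092; 777; 357; 882; 567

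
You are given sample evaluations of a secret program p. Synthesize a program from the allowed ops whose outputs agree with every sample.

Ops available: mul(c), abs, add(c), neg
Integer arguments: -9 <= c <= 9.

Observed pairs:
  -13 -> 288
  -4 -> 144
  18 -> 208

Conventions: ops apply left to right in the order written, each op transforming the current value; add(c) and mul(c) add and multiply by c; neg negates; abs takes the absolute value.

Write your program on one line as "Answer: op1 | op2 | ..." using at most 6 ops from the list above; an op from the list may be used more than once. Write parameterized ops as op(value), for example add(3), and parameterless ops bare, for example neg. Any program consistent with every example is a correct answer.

add(-5) | mul(2) | neg | mul(-8) | abs

Check, running the answer program on each example:
  -13 -> -18 -> -36 -> 36 -> -288 -> 288
  -4 -> -9 -> -18 -> 18 -> -144 -> 144
  18 -> 13 -> 26 -> -26 -> 208 -> 208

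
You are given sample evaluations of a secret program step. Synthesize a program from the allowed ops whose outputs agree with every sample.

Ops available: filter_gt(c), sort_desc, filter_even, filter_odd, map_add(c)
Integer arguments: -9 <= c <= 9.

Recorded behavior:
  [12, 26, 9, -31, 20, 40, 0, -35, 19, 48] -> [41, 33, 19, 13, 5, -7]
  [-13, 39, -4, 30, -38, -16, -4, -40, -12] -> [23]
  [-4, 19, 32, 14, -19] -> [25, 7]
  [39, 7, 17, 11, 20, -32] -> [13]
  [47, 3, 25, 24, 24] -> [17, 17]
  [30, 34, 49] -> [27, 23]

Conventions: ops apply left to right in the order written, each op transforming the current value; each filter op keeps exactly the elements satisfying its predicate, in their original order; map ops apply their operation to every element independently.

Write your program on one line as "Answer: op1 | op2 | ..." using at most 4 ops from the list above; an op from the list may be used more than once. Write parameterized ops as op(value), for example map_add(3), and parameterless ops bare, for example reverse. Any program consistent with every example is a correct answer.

sort_desc | filter_gt(-4) | map_add(-7) | filter_odd

Check, running the answer program on each example:
  [12, 26, 9, -31, 20, 40, 0, -35, 19, 48] -> [48, 40, 26, 20, 19, 12, 9, 0, -31, -35] -> [48, 40, 26, 20, 19, 12, 9, 0] -> [41, 33, 19, 13, 12, 5, 2, -7] -> [41, 33, 19, 13, 5, -7]
  [-13, 39, -4, 30, -38, -16, -4, -40, -12] -> [39, 30, -4, -4, -12, -13, -16, -38, -40] -> [39, 30] -> [32, 23] -> [23]
  [-4, 19, 32, 14, -19] -> [32, 19, 14, -4, -19] -> [32, 19, 14] -> [25, 12, 7] -> [25, 7]
  [39, 7, 17, 11, 20, -32] -> [39, 20, 17, 11, 7, -32] -> [39, 20, 17, 11, 7] -> [32, 13, 10, 4, 0] -> [13]
  [47, 3, 25, 24, 24] -> [47, 25, 24, 24, 3] -> [47, 25, 24, 24, 3] -> [40, 18, 17, 17, -4] -> [17, 17]
  [30, 34, 49] -> [49, 34, 30] -> [49, 34, 30] -> [42, 27, 23] -> [27, 23]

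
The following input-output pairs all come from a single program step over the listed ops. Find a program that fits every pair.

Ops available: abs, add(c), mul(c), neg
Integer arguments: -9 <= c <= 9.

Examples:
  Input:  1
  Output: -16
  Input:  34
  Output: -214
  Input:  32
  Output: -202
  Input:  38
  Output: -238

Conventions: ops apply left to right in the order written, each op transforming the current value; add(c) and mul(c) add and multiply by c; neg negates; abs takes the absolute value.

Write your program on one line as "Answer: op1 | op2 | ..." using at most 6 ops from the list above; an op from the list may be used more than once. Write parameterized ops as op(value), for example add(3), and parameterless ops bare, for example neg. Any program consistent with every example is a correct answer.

mul(-6) | add(-3) | neg | add(7) | neg

Check, running the answer program on each example:
  1 -> -6 -> -9 -> 9 -> 16 -> -16
  34 -> -204 -> -207 -> 207 -> 214 -> -214
  32 -> -192 -> -195 -> 195 -> 202 -> -202
  38 -> -228 -> -231 -> 231 -> 238 -> -238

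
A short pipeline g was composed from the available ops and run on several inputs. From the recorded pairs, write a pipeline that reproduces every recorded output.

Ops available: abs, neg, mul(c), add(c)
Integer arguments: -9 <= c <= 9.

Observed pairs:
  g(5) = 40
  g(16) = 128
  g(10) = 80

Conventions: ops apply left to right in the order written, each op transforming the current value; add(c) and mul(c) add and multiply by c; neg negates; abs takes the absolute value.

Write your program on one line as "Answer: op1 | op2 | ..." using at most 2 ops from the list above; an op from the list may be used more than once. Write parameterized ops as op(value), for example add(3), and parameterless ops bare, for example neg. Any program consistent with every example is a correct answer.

mul(-8) | neg

Check, running the answer program on each example:
  5 -> -40 -> 40
  16 -> -128 -> 128
  10 -> -80 -> 80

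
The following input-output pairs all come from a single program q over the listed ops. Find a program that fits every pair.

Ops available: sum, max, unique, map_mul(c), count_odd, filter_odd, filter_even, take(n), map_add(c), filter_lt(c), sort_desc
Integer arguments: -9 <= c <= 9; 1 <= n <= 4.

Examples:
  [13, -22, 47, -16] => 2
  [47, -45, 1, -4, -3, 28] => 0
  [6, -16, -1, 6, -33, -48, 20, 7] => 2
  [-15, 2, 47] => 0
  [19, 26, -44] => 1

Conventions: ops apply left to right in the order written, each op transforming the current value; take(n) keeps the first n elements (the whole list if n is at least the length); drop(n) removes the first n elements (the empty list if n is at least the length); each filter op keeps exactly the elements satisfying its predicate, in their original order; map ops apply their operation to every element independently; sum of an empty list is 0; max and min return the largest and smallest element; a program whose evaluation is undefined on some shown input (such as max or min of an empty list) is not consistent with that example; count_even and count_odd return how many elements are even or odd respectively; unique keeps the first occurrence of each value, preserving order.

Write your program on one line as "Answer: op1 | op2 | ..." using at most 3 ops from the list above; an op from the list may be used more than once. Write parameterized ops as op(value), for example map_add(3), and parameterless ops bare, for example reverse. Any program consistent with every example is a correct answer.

filter_lt(-7) | map_add(1) | count_odd

Check, running the answer program on each example:
  [13, -22, 47, -16] -> [-22, -16] -> [-21, -15] -> 2
  [47, -45, 1, -4, -3, 28] -> [-45] -> [-44] -> 0
  [6, -16, -1, 6, -33, -48, 20, 7] -> [-16, -33, -48] -> [-15, -32, -47] -> 2
  [-15, 2, 47] -> [-15] -> [-14] -> 0
  [19, 26, -44] -> [-44] -> [-43] -> 1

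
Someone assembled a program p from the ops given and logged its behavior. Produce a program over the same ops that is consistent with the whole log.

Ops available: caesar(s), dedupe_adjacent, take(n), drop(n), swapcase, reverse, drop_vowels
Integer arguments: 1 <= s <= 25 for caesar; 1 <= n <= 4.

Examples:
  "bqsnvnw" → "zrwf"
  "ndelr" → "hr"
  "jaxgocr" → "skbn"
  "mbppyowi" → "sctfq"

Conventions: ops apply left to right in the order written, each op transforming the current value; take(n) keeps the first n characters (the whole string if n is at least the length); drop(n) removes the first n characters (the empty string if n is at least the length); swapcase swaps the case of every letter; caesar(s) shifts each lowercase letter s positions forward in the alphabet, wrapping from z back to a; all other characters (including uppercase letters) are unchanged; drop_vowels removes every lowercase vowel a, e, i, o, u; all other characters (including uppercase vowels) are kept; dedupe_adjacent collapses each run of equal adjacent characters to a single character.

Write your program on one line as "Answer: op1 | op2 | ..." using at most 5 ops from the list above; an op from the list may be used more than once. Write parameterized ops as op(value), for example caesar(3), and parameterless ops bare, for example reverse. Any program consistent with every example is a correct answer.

caesar(4) | reverse | drop(2) | dedupe_adjacent | drop_vowels

Check, running the answer program on each example:
  "bqsnvnw" -> "fuwrzra" -> "arzrwuf" -> "zrwuf" -> "zrwuf" -> "zrwf"
  "ndelr" -> "rhipv" -> "vpihr" -> "ihr" -> "ihr" -> "hr"
  "jaxgocr" -> "nebksgv" -> "vgskben" -> "skben" -> "skben" -> "skbn"
  "mbppyowi" -> "qfttcsam" -> "mascttfq" -> "scttfq" -> "sctfq" -> "sctfq"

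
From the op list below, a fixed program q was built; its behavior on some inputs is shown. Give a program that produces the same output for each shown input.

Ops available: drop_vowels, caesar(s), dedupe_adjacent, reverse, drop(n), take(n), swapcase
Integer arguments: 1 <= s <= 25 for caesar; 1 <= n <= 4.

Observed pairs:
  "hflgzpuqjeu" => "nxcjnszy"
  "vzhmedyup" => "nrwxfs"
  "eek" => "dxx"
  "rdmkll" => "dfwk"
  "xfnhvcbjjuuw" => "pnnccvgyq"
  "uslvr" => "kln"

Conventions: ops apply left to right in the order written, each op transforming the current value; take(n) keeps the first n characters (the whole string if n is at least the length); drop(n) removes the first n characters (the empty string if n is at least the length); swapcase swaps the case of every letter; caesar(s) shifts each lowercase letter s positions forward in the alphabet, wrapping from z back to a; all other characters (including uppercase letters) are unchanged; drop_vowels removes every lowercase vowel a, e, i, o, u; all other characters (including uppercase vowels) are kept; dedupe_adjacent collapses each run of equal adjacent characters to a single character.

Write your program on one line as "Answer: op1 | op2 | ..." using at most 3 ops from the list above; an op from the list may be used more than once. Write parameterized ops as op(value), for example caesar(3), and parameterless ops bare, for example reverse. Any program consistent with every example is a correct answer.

caesar(19) | drop_vowels | reverse

Check, running the answer program on each example:
  "hflgzpuqjeu" -> "ayezsinjcxn" -> "yzsnjcxn" -> "nxcjnszy"
  "vzhmedyup" -> "osafxwrni" -> "sfxwrn" -> "nrwxfs"
  "eek" -> "xxd" -> "xxd" -> "dxx"
  "rdmkll" -> "kwfdee" -> "kwfd" -> "dfwk"
  "xfnhvcbjjuuw" -> "qygaovuccnnp" -> "qygvccnnp" -> "pnnccvgyq"
  "uslvr" -> "nleok" -> "nlk" -> "kln"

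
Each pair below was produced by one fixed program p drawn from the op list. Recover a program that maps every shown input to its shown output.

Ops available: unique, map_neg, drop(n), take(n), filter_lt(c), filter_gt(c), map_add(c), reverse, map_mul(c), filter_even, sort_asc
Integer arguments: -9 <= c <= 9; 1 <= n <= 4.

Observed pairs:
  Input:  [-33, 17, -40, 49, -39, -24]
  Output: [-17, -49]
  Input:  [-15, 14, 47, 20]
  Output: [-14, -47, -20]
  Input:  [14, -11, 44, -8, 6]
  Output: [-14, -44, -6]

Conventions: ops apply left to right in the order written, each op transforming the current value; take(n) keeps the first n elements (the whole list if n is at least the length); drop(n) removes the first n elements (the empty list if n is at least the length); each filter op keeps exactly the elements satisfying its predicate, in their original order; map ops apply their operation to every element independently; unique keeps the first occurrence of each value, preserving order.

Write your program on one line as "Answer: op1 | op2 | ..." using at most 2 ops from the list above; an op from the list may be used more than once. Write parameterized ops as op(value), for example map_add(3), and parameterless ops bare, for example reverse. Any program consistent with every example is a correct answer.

filter_gt(-1) | map_neg

Check, running the answer program on each example:
  [-33, 17, -40, 49, -39, -24] -> [17, 49] -> [-17, -49]
  [-15, 14, 47, 20] -> [14, 47, 20] -> [-14, -47, -20]
  [14, -11, 44, -8, 6] -> [14, 44, 6] -> [-14, -44, -6]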